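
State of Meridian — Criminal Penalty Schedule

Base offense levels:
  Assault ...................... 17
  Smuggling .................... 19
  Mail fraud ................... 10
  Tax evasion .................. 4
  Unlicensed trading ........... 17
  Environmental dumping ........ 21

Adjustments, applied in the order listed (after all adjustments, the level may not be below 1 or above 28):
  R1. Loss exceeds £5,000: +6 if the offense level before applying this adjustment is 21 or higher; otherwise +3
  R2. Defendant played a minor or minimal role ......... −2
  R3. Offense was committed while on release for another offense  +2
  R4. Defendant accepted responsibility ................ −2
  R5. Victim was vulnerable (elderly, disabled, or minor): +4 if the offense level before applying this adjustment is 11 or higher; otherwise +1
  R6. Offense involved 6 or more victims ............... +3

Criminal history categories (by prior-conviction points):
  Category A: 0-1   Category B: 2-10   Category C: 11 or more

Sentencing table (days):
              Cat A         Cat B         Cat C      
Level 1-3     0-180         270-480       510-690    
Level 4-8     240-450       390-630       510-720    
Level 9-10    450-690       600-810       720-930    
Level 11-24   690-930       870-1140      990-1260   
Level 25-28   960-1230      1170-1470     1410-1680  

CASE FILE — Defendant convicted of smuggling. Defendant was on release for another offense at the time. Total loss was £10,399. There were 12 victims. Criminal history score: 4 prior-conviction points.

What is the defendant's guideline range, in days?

1170-1470 days

Base offense level for smuggling: 19.
R1 applies (level before this adjustment is 19 < 21, so +3): 19 + 3 = 22.
R3 applies: 22 + 2 = 24.
R5 does not apply.
R6 applies: 24 + 3 = 27.
Final offense level: 27.
Criminal history: 4 prior points → Category B (2-10).
Level 27 falls in the 25-28 band.
Grid: Level 25-28 × Category B = 1170-1470 days.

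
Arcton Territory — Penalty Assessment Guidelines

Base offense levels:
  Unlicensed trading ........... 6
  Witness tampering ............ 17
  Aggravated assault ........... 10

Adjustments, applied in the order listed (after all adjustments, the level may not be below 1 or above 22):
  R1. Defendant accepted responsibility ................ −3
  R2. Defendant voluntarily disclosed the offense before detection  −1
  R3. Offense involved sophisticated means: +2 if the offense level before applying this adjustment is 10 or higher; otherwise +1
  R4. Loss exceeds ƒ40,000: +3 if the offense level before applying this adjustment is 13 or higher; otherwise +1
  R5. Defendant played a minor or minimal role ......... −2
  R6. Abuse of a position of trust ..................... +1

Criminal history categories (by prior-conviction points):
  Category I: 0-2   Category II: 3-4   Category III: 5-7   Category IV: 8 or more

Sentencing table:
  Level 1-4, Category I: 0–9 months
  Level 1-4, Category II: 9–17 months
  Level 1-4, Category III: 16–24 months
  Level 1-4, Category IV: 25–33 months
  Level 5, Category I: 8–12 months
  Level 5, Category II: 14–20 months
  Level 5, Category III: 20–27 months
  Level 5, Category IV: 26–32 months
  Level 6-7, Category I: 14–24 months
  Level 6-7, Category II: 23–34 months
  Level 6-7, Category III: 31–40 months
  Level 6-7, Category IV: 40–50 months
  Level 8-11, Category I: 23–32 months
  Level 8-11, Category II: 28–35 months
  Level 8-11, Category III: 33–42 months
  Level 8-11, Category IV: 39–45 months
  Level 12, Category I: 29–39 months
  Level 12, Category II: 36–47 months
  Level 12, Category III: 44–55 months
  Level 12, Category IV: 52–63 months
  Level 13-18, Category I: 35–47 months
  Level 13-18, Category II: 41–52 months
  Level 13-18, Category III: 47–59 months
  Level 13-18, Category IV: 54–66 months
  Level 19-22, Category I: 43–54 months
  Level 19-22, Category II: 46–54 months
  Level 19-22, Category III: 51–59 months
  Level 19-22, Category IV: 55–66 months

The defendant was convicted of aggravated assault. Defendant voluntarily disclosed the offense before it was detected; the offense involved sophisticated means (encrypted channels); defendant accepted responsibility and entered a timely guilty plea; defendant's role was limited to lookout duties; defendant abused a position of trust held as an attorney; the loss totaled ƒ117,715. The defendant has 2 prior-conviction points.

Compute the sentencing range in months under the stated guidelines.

Base offense level for aggravated assault: 10.
R1 applies: 10 − 3 = 7.
R2 applies: 7 − 1 = 6.
R3 applies (level before this adjustment is 6 < 10, so +1): 6 + 1 = 7.
R4 applies (level before this adjustment is 7 < 13, so +1): 7 + 1 = 8.
R5 applies: 8 − 2 = 6.
R6 applies: 6 + 1 = 7.
Final offense level: 7.
Criminal history: 2 prior points → Category I (0-2).
Level 7 falls in the 6-7 band.
Grid: Level 6-7 × Category I = 14-24 months.

14-24 months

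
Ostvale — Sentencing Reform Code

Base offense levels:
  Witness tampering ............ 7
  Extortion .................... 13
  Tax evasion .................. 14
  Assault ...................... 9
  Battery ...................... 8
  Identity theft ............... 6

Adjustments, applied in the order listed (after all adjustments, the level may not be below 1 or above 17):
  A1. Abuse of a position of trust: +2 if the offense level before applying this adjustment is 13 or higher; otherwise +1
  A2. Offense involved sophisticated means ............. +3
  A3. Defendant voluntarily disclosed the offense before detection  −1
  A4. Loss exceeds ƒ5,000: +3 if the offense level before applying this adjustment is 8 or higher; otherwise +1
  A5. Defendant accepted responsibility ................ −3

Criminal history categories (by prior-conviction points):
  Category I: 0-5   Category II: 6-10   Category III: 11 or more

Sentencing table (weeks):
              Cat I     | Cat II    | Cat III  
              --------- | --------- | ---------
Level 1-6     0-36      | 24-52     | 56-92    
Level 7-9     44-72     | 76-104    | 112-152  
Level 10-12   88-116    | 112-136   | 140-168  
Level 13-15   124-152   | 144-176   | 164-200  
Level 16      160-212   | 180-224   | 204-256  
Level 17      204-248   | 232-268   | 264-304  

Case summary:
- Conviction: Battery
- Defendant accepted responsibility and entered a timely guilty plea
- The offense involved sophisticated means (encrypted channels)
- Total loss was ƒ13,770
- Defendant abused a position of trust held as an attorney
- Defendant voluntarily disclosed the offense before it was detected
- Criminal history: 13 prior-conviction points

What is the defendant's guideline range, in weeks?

140-168 weeks

Base offense level for battery: 8.
A1 applies (level before this adjustment is 8 < 13, so +1): 8 + 1 = 9.
A2 applies: 9 + 3 = 12.
A3 applies: 12 − 1 = 11.
A4 applies (level before this adjustment is 11 ≥ 8, so +3): 11 + 3 = 14.
A5 applies: 14 − 3 = 11.
Final offense level: 11.
Criminal history: 13 prior points → Category III (11+).
Level 11 falls in the 10-12 band.
Grid: Level 10-12 × Category III = 140-168 weeks.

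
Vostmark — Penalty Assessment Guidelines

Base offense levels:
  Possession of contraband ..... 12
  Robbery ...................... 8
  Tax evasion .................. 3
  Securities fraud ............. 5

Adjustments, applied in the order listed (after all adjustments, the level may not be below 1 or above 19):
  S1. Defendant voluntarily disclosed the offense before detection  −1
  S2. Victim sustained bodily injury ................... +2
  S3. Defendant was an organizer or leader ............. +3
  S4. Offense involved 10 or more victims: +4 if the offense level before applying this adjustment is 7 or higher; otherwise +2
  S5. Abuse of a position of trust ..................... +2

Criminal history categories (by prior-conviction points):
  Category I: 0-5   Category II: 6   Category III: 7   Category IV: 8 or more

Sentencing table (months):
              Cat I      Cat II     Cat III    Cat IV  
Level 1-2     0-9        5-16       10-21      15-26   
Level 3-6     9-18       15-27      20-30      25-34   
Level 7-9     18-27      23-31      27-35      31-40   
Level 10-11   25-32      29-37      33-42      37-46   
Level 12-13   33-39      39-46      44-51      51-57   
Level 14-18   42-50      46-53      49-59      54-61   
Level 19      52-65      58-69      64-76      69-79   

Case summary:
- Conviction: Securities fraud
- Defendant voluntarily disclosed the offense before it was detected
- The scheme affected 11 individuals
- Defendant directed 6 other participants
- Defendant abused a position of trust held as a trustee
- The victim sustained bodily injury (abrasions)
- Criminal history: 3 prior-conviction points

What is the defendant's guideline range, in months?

42-50 months

Base offense level for securities fraud: 5.
S1 applies: 5 − 1 = 4.
S2 applies: 4 + 2 = 6.
S3 applies: 6 + 3 = 9.
S4 applies (level before this adjustment is 9 ≥ 7, so +4): 9 + 4 = 13.
S5 applies: 13 + 2 = 15.
Final offense level: 15.
Criminal history: 3 prior points → Category I (0-5).
Level 15 falls in the 14-18 band.
Grid: Level 14-18 × Category I = 42-50 months.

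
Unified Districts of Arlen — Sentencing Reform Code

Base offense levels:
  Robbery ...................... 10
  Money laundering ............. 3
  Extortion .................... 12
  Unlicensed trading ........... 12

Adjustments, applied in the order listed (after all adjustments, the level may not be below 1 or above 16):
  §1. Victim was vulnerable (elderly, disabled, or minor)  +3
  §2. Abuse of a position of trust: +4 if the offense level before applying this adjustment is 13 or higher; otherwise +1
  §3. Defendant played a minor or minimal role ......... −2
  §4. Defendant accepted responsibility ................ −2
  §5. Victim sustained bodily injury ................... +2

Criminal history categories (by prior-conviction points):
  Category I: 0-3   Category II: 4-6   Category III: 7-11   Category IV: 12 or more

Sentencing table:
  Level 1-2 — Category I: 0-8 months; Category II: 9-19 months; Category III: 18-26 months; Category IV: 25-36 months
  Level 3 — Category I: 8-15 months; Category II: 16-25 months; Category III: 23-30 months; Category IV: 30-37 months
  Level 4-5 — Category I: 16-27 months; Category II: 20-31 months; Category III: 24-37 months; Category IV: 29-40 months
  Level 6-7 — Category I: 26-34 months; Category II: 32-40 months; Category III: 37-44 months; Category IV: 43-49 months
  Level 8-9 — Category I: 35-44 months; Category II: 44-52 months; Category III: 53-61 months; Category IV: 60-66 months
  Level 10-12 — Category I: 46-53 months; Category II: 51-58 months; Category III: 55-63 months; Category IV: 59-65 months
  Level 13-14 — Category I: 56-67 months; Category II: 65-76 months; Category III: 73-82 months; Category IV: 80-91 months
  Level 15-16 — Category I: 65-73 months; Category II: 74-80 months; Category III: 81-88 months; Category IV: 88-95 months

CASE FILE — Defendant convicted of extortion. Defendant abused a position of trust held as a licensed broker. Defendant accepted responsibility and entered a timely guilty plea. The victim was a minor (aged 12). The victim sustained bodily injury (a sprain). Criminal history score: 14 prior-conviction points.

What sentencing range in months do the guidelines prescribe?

Base offense level for extortion: 12.
§1 applies: 12 + 3 = 15.
§2 applies (level before this adjustment is 15 ≥ 13, so +4): 15 + 4 = 19.
§4 applies: 19 − 2 = 17.
§5 applies: 17 + 2 = 19.
Level 19 exceeds the maximum of 16; capped at 16.
Final offense level: 16.
Criminal history: 14 prior points → Category IV (12+).
Level 16 falls in the 15-16 band.
Grid: Level 15-16 × Category IV = 88-95 months.

88-95 months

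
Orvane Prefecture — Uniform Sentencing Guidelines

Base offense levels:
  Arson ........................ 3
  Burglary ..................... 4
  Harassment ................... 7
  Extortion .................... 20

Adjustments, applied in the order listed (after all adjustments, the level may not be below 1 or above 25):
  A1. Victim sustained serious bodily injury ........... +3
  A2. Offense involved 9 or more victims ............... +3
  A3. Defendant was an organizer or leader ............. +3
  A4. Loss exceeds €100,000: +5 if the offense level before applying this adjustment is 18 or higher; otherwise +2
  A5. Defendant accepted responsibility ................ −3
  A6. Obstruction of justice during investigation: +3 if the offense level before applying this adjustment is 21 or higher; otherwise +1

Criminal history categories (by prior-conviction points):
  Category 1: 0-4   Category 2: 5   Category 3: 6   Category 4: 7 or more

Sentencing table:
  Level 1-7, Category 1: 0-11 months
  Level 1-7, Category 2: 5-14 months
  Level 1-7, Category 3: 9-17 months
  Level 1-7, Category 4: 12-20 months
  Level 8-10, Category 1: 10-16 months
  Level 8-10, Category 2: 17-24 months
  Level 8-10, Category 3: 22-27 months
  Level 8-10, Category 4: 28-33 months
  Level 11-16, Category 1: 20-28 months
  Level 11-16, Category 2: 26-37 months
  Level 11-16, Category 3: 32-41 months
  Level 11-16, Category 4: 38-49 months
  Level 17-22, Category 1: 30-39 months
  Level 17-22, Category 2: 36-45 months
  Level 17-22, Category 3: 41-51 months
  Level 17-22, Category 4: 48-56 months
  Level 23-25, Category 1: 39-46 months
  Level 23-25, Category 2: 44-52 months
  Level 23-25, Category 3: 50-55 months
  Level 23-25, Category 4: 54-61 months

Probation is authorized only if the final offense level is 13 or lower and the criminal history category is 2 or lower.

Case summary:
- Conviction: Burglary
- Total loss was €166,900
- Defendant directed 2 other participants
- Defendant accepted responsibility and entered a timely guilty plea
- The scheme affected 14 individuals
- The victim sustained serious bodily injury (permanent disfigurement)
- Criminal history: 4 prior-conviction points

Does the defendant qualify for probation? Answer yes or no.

Yes

Base offense level for burglary: 4.
A1 applies: 4 + 3 = 7.
A2 applies: 7 + 3 = 10.
A3 applies: 10 + 3 = 13.
A4 applies (level before this adjustment is 13 < 18, so +2): 13 + 2 = 15.
A5 applies: 15 − 3 = 12.
A6 does not apply.
Final offense level: 12.
Criminal history: 4 prior points → Category 1 (0-4).
Level 12 falls in the 11-16 band.
Grid: Level 11-16 × Category 1 = 20-28 months.
Probation check: level 12 ≤ 13 and category 1 ≤ 2 → eligible.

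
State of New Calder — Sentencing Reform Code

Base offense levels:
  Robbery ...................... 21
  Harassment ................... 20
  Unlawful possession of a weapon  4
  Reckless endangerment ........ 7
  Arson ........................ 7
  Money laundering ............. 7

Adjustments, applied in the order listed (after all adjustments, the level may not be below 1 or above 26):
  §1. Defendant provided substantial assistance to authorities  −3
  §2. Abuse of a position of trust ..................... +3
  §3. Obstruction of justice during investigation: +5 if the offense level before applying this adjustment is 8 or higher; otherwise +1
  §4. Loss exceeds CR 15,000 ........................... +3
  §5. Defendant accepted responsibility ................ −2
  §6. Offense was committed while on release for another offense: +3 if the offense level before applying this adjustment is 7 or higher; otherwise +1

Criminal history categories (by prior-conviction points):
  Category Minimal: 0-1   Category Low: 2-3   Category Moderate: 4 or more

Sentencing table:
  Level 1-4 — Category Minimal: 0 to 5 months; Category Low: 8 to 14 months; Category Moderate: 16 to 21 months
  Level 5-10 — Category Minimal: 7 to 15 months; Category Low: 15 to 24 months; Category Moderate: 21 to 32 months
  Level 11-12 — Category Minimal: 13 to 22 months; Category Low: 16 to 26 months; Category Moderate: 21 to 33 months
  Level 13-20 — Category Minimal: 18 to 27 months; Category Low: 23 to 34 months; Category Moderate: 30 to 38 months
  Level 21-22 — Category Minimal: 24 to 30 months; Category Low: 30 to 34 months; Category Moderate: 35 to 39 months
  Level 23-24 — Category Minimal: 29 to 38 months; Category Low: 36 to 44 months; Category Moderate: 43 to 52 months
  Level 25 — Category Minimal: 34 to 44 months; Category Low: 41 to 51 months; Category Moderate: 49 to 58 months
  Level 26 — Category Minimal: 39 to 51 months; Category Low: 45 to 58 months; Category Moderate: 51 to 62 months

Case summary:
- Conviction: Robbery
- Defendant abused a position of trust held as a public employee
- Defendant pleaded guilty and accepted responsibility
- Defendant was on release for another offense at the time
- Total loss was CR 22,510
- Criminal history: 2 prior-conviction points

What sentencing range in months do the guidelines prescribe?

Base offense level for robbery: 21.
§2 applies: 21 + 3 = 24.
§4 applies: 24 + 3 = 27.
§5 applies: 27 − 2 = 25.
§6 applies (level before this adjustment is 25 ≥ 7, so +3): 25 + 3 = 28.
Level 28 exceeds the maximum of 26; capped at 26.
Final offense level: 26.
Criminal history: 2 prior points → Category Low (2-3).
Level 26 falls in the 26 band.
Grid: Level 26 × Category Low = 45-58 months.

45-58 months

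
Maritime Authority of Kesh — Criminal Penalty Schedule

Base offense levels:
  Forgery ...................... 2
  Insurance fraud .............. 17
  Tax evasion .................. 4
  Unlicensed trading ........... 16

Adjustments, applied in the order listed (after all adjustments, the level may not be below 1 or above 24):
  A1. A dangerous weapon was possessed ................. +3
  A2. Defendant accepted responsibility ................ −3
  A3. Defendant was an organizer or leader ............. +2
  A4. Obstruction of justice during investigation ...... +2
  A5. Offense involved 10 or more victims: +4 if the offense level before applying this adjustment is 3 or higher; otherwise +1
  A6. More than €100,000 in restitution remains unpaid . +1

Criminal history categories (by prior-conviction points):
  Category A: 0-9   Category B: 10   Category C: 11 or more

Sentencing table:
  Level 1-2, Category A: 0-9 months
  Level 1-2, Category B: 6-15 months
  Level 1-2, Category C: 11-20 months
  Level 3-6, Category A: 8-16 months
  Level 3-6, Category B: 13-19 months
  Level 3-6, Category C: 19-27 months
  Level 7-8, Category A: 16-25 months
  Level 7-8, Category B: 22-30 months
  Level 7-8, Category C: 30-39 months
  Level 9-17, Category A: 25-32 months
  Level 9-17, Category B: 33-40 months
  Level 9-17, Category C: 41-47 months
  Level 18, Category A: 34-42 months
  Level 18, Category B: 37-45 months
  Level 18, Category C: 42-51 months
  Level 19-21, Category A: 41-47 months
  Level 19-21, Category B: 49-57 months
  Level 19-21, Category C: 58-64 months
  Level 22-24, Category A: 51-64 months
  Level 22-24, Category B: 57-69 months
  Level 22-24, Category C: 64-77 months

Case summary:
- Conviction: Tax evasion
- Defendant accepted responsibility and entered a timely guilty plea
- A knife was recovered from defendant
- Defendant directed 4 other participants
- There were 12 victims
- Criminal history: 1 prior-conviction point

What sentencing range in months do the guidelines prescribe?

25-32 months

Base offense level for tax evasion: 4.
A1 applies: 4 + 3 = 7.
A2 applies: 7 − 3 = 4.
A3 applies: 4 + 2 = 6.
A5 applies (level before this adjustment is 6 ≥ 3, so +4): 6 + 4 = 10.
A6 does not apply.
Final offense level: 10.
Criminal history: 1 prior point → Category A (0-9).
Level 10 falls in the 9-17 band.
Grid: Level 9-17 × Category A = 25-32 months.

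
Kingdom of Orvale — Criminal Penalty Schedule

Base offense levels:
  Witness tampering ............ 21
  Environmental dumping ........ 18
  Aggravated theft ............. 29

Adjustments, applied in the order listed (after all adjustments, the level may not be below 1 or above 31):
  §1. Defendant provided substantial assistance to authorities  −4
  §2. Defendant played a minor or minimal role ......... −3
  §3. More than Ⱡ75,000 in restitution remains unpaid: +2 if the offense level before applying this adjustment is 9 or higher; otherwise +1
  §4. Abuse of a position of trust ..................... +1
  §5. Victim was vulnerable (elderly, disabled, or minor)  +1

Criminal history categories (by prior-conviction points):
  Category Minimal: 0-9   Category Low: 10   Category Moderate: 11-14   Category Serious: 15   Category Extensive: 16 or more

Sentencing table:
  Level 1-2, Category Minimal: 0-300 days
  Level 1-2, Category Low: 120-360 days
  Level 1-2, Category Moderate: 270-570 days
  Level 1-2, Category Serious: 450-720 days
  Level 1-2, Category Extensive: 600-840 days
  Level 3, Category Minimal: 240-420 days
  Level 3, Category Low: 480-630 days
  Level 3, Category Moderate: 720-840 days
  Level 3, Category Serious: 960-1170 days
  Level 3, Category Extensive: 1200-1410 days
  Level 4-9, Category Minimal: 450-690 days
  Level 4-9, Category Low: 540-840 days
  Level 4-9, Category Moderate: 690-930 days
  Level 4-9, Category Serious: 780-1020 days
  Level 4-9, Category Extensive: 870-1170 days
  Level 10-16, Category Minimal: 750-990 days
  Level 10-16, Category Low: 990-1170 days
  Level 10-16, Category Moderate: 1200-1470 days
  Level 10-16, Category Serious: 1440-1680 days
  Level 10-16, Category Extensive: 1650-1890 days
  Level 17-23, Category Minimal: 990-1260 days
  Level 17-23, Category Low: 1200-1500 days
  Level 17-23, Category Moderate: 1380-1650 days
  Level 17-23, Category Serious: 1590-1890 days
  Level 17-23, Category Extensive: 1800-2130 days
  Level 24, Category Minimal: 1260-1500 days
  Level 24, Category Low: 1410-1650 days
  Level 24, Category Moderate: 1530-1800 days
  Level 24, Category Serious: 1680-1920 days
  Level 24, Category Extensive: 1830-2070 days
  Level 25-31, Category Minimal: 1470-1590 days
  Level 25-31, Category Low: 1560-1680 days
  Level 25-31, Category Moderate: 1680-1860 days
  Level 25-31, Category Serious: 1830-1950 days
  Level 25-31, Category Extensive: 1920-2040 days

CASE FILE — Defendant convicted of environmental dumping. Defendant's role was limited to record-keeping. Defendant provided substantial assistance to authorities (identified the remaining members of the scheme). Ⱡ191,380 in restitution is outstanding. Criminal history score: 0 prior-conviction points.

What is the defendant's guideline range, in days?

Base offense level for environmental dumping: 18.
§1 applies: 18 − 4 = 14.
§2 applies: 14 − 3 = 11.
§3 applies (level before this adjustment is 11 ≥ 9, so +2): 11 + 2 = 13.
§4 does not apply.
§5 does not apply.
Final offense level: 13.
Criminal history: 0 prior points → Category Minimal (0-9).
Level 13 falls in the 10-16 band.
Grid: Level 10-16 × Category Minimal = 750-990 days.

750-990 days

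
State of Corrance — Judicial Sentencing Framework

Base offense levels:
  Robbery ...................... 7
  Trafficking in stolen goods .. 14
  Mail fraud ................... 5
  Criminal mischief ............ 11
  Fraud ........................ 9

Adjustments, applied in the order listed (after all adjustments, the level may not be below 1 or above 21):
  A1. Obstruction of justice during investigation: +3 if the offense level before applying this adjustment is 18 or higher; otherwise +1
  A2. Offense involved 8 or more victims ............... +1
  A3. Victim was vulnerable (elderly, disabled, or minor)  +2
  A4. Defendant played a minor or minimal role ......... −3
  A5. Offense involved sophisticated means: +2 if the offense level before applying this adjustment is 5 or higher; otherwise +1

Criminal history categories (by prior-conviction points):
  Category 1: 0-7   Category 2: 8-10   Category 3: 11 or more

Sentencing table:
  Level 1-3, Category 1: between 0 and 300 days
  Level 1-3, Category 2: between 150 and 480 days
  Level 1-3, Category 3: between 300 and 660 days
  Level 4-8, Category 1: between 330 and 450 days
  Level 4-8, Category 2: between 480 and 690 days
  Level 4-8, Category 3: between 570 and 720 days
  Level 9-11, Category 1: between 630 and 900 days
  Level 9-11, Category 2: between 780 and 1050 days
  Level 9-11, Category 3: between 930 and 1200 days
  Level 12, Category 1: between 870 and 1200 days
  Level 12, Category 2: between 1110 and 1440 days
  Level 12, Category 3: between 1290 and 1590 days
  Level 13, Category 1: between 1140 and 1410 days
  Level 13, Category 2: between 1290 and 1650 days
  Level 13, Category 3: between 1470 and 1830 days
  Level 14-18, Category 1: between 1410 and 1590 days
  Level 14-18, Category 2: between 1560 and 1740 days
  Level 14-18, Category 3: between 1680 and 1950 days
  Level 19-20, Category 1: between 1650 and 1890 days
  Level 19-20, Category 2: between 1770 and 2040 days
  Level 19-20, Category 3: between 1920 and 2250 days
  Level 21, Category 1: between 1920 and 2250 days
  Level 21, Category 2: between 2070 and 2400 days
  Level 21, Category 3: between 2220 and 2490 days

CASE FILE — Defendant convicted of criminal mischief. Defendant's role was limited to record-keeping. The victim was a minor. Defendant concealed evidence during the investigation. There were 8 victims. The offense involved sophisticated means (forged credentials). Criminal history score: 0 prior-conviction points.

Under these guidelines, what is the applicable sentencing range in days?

Base offense level for criminal mischief: 11.
A1 applies (level before this adjustment is 11 < 18, so +1): 11 + 1 = 12.
A2 applies: 12 + 1 = 13.
A3 applies: 13 + 2 = 15.
A4 applies: 15 − 3 = 12.
A5 applies (level before this adjustment is 12 ≥ 5, so +2): 12 + 2 = 14.
Final offense level: 14.
Criminal history: 0 prior points → Category 1 (0-7).
Level 14 falls in the 14-18 band.
Grid: Level 14-18 × Category 1 = 1410-1590 days.

1410-1590 days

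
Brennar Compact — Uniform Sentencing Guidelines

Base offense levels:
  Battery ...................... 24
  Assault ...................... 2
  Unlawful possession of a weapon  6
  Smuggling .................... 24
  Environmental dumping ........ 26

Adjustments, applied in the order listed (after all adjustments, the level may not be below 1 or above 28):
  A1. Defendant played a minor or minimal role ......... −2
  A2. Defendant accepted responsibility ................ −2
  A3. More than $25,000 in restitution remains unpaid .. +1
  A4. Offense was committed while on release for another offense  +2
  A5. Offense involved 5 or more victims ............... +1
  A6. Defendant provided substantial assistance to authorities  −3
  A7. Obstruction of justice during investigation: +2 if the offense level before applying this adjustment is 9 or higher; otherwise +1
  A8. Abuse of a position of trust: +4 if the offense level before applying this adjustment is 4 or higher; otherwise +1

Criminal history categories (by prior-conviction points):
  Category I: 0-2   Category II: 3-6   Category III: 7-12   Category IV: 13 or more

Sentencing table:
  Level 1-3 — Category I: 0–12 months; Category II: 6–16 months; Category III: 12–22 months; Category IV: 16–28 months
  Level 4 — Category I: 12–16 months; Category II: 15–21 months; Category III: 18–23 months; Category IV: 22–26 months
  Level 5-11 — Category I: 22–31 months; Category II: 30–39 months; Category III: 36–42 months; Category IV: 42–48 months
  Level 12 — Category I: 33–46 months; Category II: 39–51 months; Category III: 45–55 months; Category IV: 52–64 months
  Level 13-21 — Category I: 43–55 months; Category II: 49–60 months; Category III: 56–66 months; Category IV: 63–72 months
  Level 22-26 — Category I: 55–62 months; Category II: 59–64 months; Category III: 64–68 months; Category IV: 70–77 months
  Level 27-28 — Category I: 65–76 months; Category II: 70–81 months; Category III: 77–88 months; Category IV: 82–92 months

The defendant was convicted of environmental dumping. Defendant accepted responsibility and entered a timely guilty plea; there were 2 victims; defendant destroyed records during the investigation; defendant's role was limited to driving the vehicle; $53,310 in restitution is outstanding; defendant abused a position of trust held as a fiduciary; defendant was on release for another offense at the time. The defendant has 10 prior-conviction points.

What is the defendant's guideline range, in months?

77-88 months

Base offense level for environmental dumping: 26.
A1 applies: 26 − 2 = 24.
A2 applies: 24 − 2 = 22.
A3 applies: 22 + 1 = 23.
A4 applies: 23 + 2 = 25.
A5 does not apply.
A7 applies (level before this adjustment is 25 ≥ 9, so +2): 25 + 2 = 27.
A8 applies (level before this adjustment is 27 ≥ 4, so +4): 27 + 4 = 31.
Level 31 exceeds the maximum of 28; capped at 28.
Final offense level: 28.
Criminal history: 10 prior points → Category III (7-12).
Level 28 falls in the 27-28 band.
Grid: Level 27-28 × Category III = 77-88 months.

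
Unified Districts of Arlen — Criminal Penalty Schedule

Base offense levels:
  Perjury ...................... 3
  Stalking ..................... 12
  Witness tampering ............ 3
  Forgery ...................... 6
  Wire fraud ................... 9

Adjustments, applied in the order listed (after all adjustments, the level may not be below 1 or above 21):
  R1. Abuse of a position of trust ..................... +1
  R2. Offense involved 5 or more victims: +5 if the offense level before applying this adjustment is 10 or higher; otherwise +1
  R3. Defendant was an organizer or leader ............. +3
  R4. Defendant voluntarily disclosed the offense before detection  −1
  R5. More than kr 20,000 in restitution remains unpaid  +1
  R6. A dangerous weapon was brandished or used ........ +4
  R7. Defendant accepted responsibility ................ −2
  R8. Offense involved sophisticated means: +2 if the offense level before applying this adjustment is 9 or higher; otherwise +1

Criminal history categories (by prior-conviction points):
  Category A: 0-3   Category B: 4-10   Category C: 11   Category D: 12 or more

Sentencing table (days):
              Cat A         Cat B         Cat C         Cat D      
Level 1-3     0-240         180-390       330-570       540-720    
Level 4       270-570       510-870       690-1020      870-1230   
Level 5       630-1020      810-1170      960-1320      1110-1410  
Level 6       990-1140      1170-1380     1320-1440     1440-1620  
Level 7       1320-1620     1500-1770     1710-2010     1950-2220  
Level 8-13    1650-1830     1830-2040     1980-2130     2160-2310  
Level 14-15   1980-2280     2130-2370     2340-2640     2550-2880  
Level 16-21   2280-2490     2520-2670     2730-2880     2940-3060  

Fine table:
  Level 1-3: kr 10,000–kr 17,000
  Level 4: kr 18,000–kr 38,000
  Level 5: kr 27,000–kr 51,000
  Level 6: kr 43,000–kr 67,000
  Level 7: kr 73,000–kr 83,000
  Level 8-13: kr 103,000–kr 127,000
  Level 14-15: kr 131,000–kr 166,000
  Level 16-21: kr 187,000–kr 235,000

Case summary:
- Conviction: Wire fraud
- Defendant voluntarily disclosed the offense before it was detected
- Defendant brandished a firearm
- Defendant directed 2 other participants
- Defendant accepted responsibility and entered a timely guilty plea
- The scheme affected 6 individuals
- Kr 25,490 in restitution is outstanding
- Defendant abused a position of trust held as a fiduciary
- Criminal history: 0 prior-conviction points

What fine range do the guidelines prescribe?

kr 187,000–kr 235,000

Base offense level for wire fraud: 9.
R1 applies: 9 + 1 = 10.
R2 applies (level before this adjustment is 10 ≥ 10, so +5): 10 + 5 = 15.
R3 applies: 15 + 3 = 18.
R4 applies: 18 − 1 = 17.
R5 applies: 17 + 1 = 18.
R6 applies: 18 + 4 = 22.
R7 applies: 22 − 2 = 20.
Final offense level: 20.
Level 20 falls in the 16-21 band.
Fine table: Level 16-21 → kr 187,000–kr 235,000.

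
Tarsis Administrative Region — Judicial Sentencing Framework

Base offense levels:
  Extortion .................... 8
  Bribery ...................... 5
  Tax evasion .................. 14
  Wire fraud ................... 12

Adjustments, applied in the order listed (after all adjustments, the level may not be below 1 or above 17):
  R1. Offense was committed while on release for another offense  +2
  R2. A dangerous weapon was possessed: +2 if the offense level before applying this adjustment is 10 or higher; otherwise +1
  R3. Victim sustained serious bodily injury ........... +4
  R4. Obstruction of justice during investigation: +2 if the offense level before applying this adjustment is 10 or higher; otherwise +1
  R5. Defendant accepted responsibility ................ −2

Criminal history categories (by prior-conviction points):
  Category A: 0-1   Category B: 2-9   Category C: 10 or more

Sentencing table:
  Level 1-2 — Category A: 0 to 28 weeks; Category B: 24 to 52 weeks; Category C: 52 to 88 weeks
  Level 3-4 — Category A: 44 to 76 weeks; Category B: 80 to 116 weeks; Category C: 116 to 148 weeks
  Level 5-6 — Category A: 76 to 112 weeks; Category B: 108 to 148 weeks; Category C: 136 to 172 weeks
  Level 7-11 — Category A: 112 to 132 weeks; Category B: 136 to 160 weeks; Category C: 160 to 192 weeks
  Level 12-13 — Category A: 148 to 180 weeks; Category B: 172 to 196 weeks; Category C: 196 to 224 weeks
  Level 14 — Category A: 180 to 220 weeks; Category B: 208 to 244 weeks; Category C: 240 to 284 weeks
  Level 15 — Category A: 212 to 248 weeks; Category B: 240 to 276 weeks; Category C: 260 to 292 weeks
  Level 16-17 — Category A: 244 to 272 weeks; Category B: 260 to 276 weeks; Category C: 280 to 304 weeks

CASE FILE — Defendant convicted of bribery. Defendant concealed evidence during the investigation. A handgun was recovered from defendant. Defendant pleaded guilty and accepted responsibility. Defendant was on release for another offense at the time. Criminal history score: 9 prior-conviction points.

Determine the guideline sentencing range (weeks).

136-160 weeks

Base offense level for bribery: 5.
R1 applies: 5 + 2 = 7.
R2 applies (level before this adjustment is 7 < 10, so +1): 7 + 1 = 8.
R3 does not apply.
R4 applies (level before this adjustment is 8 < 10, so +1): 8 + 1 = 9.
R5 applies: 9 − 2 = 7.
Final offense level: 7.
Criminal history: 9 prior points → Category B (2-9).
Level 7 falls in the 7-11 band.
Grid: Level 7-11 × Category B = 136-160 weeks.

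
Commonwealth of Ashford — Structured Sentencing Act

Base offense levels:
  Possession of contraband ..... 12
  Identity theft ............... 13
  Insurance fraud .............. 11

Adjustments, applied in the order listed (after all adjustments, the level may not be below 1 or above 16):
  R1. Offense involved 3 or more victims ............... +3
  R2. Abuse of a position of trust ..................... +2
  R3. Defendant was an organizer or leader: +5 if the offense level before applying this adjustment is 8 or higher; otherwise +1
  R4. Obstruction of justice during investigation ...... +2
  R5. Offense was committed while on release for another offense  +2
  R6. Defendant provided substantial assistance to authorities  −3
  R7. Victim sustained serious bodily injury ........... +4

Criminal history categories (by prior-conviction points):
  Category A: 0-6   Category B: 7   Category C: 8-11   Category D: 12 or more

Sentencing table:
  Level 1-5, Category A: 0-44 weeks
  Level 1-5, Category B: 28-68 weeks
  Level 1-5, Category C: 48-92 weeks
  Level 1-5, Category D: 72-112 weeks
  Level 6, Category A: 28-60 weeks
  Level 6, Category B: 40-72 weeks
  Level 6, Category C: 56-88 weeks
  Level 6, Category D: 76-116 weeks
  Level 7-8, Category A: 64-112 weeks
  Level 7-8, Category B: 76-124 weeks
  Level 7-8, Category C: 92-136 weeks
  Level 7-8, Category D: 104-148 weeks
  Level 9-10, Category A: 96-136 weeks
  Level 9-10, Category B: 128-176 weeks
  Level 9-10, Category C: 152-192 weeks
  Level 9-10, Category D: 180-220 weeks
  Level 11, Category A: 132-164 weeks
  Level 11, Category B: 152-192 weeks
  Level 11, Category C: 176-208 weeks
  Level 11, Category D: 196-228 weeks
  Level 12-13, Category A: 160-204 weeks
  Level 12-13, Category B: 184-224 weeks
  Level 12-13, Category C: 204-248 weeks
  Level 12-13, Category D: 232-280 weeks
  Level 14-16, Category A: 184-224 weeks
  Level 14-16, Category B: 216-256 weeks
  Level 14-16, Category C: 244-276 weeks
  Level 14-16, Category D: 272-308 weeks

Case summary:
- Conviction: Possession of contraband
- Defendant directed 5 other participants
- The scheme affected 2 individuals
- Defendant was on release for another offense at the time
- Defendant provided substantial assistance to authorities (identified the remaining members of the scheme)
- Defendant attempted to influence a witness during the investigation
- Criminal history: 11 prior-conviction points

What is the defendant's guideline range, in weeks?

Base offense level for possession of contraband: 12.
R1 does not apply.
R2 does not apply.
R3 applies (level before this adjustment is 12 ≥ 8, so +5): 12 + 5 = 17.
R4 applies: 17 + 2 = 19.
R5 applies: 19 + 2 = 21.
R6 applies: 21 − 3 = 18.
Level 18 exceeds the maximum of 16; capped at 16.
Final offense level: 16.
Criminal history: 11 prior points → Category C (8-11).
Level 16 falls in the 14-16 band.
Grid: Level 14-16 × Category C = 244-276 weeks.

244-276 weeks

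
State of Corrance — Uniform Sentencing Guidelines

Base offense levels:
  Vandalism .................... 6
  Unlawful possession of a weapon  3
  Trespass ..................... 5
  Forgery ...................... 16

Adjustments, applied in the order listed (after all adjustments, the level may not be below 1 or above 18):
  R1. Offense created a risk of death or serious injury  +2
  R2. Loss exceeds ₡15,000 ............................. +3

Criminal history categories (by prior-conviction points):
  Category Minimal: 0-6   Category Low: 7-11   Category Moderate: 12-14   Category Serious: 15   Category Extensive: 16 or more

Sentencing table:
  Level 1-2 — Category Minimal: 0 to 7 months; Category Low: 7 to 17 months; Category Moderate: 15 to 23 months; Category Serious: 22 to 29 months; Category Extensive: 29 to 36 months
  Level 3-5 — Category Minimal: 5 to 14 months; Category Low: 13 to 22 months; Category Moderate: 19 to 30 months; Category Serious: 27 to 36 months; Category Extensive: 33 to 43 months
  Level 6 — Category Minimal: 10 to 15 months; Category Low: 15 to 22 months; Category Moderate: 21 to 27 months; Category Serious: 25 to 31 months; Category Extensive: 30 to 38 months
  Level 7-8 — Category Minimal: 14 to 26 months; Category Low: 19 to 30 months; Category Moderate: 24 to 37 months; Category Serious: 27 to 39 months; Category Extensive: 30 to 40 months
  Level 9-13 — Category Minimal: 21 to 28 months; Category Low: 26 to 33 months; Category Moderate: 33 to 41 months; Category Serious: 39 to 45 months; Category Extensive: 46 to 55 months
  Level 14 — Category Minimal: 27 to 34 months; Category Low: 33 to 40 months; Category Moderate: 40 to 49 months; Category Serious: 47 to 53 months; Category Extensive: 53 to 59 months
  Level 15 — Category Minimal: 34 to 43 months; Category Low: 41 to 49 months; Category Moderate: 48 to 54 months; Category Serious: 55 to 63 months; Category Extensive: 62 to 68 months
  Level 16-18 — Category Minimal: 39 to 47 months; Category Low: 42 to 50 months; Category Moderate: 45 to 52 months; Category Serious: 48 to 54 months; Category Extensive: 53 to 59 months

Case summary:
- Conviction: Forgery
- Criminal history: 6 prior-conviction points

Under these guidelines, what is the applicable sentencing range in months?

39-47 months

Base offense level for forgery: 16.
Final offense level: 16.
Criminal history: 6 prior points → Category Minimal (0-6).
Level 16 falls in the 16-18 band.
Grid: Level 16-18 × Category Minimal = 39-47 months.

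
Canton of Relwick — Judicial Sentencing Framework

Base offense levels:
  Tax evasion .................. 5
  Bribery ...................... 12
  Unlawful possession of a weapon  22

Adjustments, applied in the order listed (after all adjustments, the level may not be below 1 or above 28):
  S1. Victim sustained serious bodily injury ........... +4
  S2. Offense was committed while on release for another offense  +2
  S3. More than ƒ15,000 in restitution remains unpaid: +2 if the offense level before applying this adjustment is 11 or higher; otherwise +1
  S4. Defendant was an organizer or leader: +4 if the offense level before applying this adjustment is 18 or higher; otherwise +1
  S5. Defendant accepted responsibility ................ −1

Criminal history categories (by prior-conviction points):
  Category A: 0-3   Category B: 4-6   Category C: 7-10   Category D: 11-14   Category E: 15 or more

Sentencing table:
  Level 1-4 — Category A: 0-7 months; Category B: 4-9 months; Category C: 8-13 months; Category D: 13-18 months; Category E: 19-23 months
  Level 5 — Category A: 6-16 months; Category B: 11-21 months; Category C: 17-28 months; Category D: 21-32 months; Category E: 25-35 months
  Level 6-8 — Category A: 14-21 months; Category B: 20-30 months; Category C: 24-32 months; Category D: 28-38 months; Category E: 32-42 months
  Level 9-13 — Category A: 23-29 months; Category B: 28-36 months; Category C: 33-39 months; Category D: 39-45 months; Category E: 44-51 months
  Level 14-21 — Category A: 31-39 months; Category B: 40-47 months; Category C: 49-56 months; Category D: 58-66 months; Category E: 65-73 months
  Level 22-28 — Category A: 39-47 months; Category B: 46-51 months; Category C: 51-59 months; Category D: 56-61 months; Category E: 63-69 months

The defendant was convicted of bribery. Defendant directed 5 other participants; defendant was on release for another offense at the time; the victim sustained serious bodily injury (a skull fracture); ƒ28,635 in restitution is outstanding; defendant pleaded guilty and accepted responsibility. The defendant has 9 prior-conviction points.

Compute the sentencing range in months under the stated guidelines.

51-59 months

Base offense level for bribery: 12.
S1 applies: 12 + 4 = 16.
S2 applies: 16 + 2 = 18.
S3 applies (level before this adjustment is 18 ≥ 11, so +2): 18 + 2 = 20.
S4 applies (level before this adjustment is 20 ≥ 18, so +4): 20 + 4 = 24.
S5 applies: 24 − 1 = 23.
Final offense level: 23.
Criminal history: 9 prior points → Category C (7-10).
Level 23 falls in the 22-28 band.
Grid: Level 22-28 × Category C = 51-59 months.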